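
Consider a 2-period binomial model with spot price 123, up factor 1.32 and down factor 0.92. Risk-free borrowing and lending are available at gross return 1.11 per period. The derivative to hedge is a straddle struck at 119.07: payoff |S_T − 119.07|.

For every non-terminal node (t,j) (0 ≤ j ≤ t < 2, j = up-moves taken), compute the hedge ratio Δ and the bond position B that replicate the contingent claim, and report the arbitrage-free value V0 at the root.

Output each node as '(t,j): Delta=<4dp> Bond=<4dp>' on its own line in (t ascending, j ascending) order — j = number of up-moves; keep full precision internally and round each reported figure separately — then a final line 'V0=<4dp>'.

No-arbitrage ⇒ martingale measure with p* = (R−d)/(u−d) = 0.4750.
At expiry t=2: V(2,0)=14.9628, V(2,1)=30.3012, V(2,2)=95.2452
  t=1,j=0: stock 113.1600 → up 149.3712 (V=30.3012), down 104.1072 (V=14.9628). Price 20.0437; hedge Δ=0.3389, bond B=-18.3023.
  t=1,j=1: stock 162.3600 → up 214.3152 (V=95.2452), down 149.3712 (V=30.3012). Price 55.0897; hedge Δ=1.0000, bond B=-107.2703.
  t=0,j=0: stock 123.0000 → up 162.3600 (V=55.0897), down 113.1600 (V=20.0437). Price 33.0546; hedge Δ=0.7123, bond B=-54.5604.
Each (Δ,B) replicates both successor values, so the strategy is self-financing and V0 is arbitrage-free.

(0,0): Delta=0.7123 Bond=-54.5604
(1,0): Delta=0.3389 Bond=-18.3023
(1,1): Delta=1.0000 Bond=-107.2703
V0=33.0546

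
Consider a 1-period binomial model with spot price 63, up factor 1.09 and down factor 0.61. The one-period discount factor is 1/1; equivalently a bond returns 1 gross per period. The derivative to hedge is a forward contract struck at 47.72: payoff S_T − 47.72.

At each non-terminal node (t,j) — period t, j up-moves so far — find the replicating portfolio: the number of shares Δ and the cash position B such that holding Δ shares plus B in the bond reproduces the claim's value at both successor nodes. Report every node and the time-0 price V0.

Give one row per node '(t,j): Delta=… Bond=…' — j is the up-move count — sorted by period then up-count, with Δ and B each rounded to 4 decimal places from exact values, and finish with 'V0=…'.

Under the risk-neutral measure, an up-move has probability p* = (R−d)/(u−d) = 0.8125 and values discount at R = 1.
Payoff layer (t=1): V(1,0)=-9.2900, V(1,1)=20.9500
(0,0): S=63.0000. Δ = (V_up−V_dn)/(S_up−S_dn) = (20.9500−-9.2900)/(68.6700−38.4300) = 1.0000. V = [p*·20.9500 + (1−p*)·-9.2900]/1 = 15.2800. B = V − Δ·S = -47.7200.
Root portfolio cost Δ·63+B reproduces V0=15.2800.

(0,0): Delta=1.0000 Bond=-47.7200
V0=15.2800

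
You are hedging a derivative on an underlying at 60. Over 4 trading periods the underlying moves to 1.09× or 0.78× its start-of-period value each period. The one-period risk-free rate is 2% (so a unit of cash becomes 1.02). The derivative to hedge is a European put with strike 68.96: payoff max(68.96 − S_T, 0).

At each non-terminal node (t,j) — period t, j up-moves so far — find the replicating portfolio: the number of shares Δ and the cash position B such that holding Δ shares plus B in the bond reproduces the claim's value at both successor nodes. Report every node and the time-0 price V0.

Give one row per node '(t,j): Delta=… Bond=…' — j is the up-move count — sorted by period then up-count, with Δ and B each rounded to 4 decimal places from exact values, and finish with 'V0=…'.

Since d<R<u, set p* = (R−d)/(u−d) = 0.7742; price each node as the discounted p*-expectation of its children.
Payoff layer (t=4): V(4,0)=46.7510, V(4,1)=37.9243, V(4,2)=25.5896, V(4,3)=8.3526, V(4,4)=0.0000
  t=3,j=0: stock 28.4731 → up 31.0357 (V=37.9243), down 22.2090 (V=46.7510). Price 39.1347; hedge Δ=-1.0000, bond B=67.6078.
  t=3,j=1: stock 39.7894 → up 43.3704 (V=25.5896), down 31.0357 (V=37.9243). Price 27.8185; hedge Δ=-1.0000, bond B=67.6078.
  t=3,j=2: stock 55.6031 → up 60.6074 (V=8.3526), down 43.3704 (V=25.5896). Price 12.0048; hedge Δ=-1.0000, bond B=67.6078.
  t=3,j=3: stock 77.7017 → up 84.6949 (V=0.0000), down 60.6074 (V=8.3526). Price 1.8491; hedge Δ=-0.3468, bond B=28.7931.
  t=2,j=0: stock 36.5040 → up 39.7894 (V=27.8185), down 28.4731 (V=39.1347). Price 29.7782; hedge Δ=-1.0000, bond B=66.2822.
  t=2,j=1: stock 51.0120 → up 55.6031 (V=12.0048), down 39.7894 (V=27.8185). Price 15.2702; hedge Δ=-1.0000, bond B=66.2822.
  t=2,j=2: stock 71.2860 → up 77.7017 (V=1.8491), down 55.6031 (V=12.0048). Price 4.0611; hedge Δ=-0.4596, bond B=36.8213.
  t=1,j=0: stock 46.8000 → up 51.0120 (V=15.2702), down 36.5040 (V=29.7782). Price 18.1825; hedge Δ=-1.0000, bond B=64.9825.
  t=1,j=1: stock 65.4000 → up 71.2860 (V=4.0611), down 51.0120 (V=15.2702). Price 6.4629; hedge Δ=-0.5529, bond B=42.6213.
  t=0,j=0: stock 60.0000 → up 65.4000 (V=6.4629), down 46.8000 (V=18.1825). Price 8.9307; hedge Δ=-0.6301, bond B=46.7359.
Root portfolio cost Δ·60+B reproduces V0=8.9307.

(0,0): Delta=-0.6301 Bond=46.7359
(1,0): Delta=-1.0000 Bond=64.9825
(1,1): Delta=-0.5529 Bond=42.6213
(2,0): Delta=-1.0000 Bond=66.2822
(2,1): Delta=-1.0000 Bond=66.2822
(2,2): Delta=-0.4596 Bond=36.8213
(3,0): Delta=-1.0000 Bond=67.6078
(3,1): Delta=-1.0000 Bond=67.6078
(3,2): Delta=-1.0000 Bond=67.6078
(3,3): Delta=-0.3468 Bond=28.7931
V0=8.9307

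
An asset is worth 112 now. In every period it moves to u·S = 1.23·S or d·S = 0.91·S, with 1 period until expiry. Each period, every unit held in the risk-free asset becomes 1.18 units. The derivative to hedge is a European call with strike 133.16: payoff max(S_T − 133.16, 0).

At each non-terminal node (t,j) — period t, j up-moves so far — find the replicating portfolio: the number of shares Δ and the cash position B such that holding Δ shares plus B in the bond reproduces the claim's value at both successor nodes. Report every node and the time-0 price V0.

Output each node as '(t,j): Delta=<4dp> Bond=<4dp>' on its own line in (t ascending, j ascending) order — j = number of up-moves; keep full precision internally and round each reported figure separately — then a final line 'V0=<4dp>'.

(0,0): Delta=0.1283 Bond=-11.0858
V0=3.2892

The replicating-portfolio and risk-neutral prices coincide; use p* = (1.18−0.91)/(1.23−0.91) = 0.8437 for the latter.
At expiry t=1: V(1,0)=0.0000, V(1,1)=4.6000
  t=0,j=0: stock 112.0000 → up 137.7600 (V=4.6000), down 101.9200 (V=0.0000). Price 3.2892; hedge Δ=0.1283, bond B=-11.0858.
Root portfolio cost Δ·112+B reproduces V0=3.2892.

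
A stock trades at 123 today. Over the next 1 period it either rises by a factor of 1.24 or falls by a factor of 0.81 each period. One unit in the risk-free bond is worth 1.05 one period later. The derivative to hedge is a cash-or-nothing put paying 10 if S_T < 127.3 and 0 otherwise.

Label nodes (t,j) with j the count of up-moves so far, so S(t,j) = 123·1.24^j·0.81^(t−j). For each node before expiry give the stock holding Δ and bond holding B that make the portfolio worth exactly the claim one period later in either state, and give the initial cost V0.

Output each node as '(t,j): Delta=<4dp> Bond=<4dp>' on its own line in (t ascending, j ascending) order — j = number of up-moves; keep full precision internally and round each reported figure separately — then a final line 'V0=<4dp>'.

(0,0): Delta=-0.1891 Bond=27.4640
V0=4.2082

No-arbitrage ⇒ martingale measure with p* = (R−d)/(u−d) = 0.5581.
Payoff layer (t=1): V(1,0)=10.0000, V(1,1)=0.0000
  t=0,j=0: stock 123.0000 → up 152.5200 (V=0.0000), down 99.6300 (V=10.0000). Price 4.2082; hedge Δ=-0.1891, bond B=27.4640.
Root portfolio cost Δ·123+B reproduces V0=4.2082.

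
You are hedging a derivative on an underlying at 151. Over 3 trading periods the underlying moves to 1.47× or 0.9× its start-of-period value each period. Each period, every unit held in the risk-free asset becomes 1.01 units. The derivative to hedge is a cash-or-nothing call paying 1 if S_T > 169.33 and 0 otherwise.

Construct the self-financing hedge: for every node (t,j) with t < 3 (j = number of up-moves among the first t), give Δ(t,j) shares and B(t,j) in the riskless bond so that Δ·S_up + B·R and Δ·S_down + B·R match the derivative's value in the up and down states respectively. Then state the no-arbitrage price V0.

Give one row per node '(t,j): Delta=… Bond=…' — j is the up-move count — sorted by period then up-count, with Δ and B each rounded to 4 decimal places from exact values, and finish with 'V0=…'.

Risk-neutral probability p* = (R−d)/(u−d) = (1.01−0.9)/(1.47−0.9) = 0.1930.
Terminal payoffs: V(3,0)=0.0000, V(3,1)=1.0000, V(3,2)=1.0000, V(3,3)=1.0000
Node (2,0) S=122.3100: V=(p*·1.0000+(1−p*)·0.0000)/1.01=0.1911; Δ=(1.0000−0.0000)/(179.7957−110.0790)=0.0143; B=V−Δ·S=-1.5633
Node (2,1) S=199.7730: V=(p*·1.0000+(1−p*)·1.0000)/1.01=0.9901; Δ=(1.0000−1.0000)/(293.6663−179.7957)=0.0000; B=V−Δ·S=0.9901
Node (2,2) S=326.2959: V=(p*·1.0000+(1−p*)·1.0000)/1.01=0.9901; Δ=(1.0000−1.0000)/(479.6550−293.6663)=0.0000; B=V−Δ·S=0.9901
Node (1,0) S=135.9000: V=(p*·0.9901+(1−p*)·0.1911)/1.01=0.3419; Δ=(0.9901−0.1911)/(199.7730−122.3100)=0.0103; B=V−Δ·S=-1.0600
Node (1,1) S=221.9700: V=(p*·0.9901+(1−p*)·0.9901)/1.01=0.9803; Δ=(0.9901−0.9901)/(326.2959−199.7730)=0.0000; B=V−Δ·S=0.9803
Node (0,0) S=151.0000: V=(p*·0.9803+(1−p*)·0.3419)/1.01=0.4605; Δ=(0.9803−0.3419)/(221.9700−135.9000)=0.0074; B=V−Δ·S=-0.6596
Each (Δ,B) replicates both successor values, so the strategy is self-financing and V0 is arbitrage-free.

(0,0): Delta=0.0074 Bond=-0.6596
(1,0): Delta=0.0103 Bond=-1.0600
(1,1): Delta=0.0000 Bond=0.9803
(2,0): Delta=0.0143 Bond=-1.5633
(2,1): Delta=0.0000 Bond=0.9901
(2,2): Delta=0.0000 Bond=0.9901
V0=0.4605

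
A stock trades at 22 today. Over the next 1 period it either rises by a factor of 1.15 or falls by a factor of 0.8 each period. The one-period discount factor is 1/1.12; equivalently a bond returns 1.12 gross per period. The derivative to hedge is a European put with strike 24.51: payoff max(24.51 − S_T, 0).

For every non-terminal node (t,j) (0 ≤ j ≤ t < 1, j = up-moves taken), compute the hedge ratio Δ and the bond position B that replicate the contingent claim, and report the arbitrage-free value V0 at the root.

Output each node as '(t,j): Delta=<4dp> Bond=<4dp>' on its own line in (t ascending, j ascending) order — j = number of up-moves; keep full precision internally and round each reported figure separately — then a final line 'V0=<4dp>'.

(0,0): Delta=-0.8974 Bond=20.2717
V0=0.5288

Under the risk-neutral measure, an up-move has probability p* = (R−d)/(u−d) = 0.9143 and values discount at R = 1.12.
Terminal payoffs: V(1,0)=6.9100, V(1,1)=0.0000
(0,0): S=22.0000. Δ = (V_up−V_dn)/(S_up−S_dn) = (0.0000−6.9100)/(25.3000−17.6000) = -0.8974. V = [p*·0.0000 + (1−p*)·6.9100]/1.12 = 0.5288. B = V − Δ·S = 20.2717.
Each (Δ,B) replicates both successor values, so the strategy is self-financing and V0 is arbitrage-free.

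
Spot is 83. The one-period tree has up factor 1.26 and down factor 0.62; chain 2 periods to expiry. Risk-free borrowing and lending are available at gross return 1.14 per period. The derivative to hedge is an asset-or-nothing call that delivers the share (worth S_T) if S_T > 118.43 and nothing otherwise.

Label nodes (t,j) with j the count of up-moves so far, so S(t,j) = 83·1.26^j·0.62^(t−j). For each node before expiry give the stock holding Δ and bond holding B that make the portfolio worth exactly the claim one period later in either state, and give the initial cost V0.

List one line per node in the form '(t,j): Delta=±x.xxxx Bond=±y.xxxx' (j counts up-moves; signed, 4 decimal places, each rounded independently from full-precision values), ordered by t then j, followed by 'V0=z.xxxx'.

(0,0): Delta=1.7680 Bond=-79.8077
(1,0): Delta=0.0000 Bond=0.0000
(1,1): Delta=1.9688 Bond=-111.9763
V0=66.9355

Under the risk-neutral measure, an up-move has probability p* = (R−d)/(u−d) = 0.8125 and values discount at R = 1.14.
Payoff layer (t=2): V(2,0)=0.0000, V(2,1)=0.0000, V(2,2)=131.7708
(1,0): S=51.4600. Δ = (V_up−V_dn)/(S_up−S_dn) = (0.0000−0.0000)/(64.8396−31.9052) = 0.0000. V = [p*·0.0000 + (1−p*)·0.0000]/1.14 = 0.0000. B = V − Δ·S = 0.0000.
(1,1): S=104.5800. Δ = (V_up−V_dn)/(S_up−S_dn) = (131.7708−0.0000)/(131.7708−64.8396) = 1.9688. V = [p*·131.7708 + (1−p*)·0.0000]/1.14 = 93.9156. B = V − Δ·S = -111.9763.
(0,0): S=83.0000. Δ = (V_up−V_dn)/(S_up−S_dn) = (93.9156−0.0000)/(104.5800−51.4600) = 1.7680. V = [p*·93.9156 + (1−p*)·0.0000]/1.14 = 66.9355. B = V − Δ·S = -79.8077.
Check: Δ(0,0)·S0 + B(0,0) = 66.9355 = V0.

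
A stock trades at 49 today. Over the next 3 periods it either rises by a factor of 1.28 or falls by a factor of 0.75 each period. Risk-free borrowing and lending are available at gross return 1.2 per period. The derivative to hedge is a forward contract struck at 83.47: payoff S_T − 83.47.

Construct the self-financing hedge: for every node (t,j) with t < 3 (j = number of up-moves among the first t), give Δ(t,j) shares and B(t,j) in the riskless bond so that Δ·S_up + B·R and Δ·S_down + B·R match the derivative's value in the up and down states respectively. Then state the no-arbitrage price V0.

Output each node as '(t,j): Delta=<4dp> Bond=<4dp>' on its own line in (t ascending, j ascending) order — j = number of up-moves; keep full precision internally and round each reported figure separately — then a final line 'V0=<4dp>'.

(0,0): Delta=1.0000 Bond=-48.3044
(1,0): Delta=1.0000 Bond=-57.9653
(1,1): Delta=1.0000 Bond=-57.9653
(2,0): Delta=1.0000 Bond=-69.5583
(2,1): Delta=1.0000 Bond=-69.5583
(2,2): Delta=1.0000 Bond=-69.5583
V0=0.6956

Risk-neutral probability p* = (R−d)/(u−d) = (1.2−0.75)/(1.28−0.75) = 0.8491.
Terminal values V(3,·): V(3,0)=-62.7981, V(3,1)=-48.1900, V(3,2)=-23.2588, V(3,3)=19.2904
(2,0): S=27.5625. Δ = (V_up−V_dn)/(S_up−S_dn) = (-48.1900−-62.7981)/(35.2800−20.6719) = 1.0000. V = [p*·-48.1900 + (1−p*)·-62.7981]/1.2 = -41.9958. B = V − Δ·S = -69.5583.
(2,1): S=47.0400. Δ = (V_up−V_dn)/(S_up−S_dn) = (-23.2588−-48.1900)/(60.2112−35.2800) = 1.0000. V = [p*·-23.2588 + (1−p*)·-48.1900]/1.2 = -22.5183. B = V − Δ·S = -69.5583.
(2,2): S=80.2816. Δ = (V_up−V_dn)/(S_up−S_dn) = (19.2904−-23.2588)/(102.7604−60.2112) = 1.0000. V = [p*·19.2904 + (1−p*)·-23.2588]/1.2 = 10.7233. B = V − Δ·S = -69.5583.
(1,0): S=36.7500. Δ = (V_up−V_dn)/(S_up−S_dn) = (-22.5183−-41.9958)/(47.0400−27.5625) = 1.0000. V = [p*·-22.5183 + (1−p*)·-41.9958]/1.2 = -21.2153. B = V − Δ·S = -57.9653.
(1,1): S=62.7200. Δ = (V_up−V_dn)/(S_up−S_dn) = (10.7233−-22.5183)/(80.2816−47.0400) = 1.0000. V = [p*·10.7233 + (1−p*)·-22.5183]/1.2 = 4.7547. B = V − Δ·S = -57.9653.
(0,0): S=49.0000. Δ = (V_up−V_dn)/(S_up−S_dn) = (4.7547−-21.2153)/(62.7200−36.7500) = 1.0000. V = [p*·4.7547 + (1−p*)·-21.2153]/1.2 = 0.6956. B = V − Δ·S = -48.3044.
Each (Δ,B) replicates both successor values, so the strategy is self-financing and V0 is arbitrage-free.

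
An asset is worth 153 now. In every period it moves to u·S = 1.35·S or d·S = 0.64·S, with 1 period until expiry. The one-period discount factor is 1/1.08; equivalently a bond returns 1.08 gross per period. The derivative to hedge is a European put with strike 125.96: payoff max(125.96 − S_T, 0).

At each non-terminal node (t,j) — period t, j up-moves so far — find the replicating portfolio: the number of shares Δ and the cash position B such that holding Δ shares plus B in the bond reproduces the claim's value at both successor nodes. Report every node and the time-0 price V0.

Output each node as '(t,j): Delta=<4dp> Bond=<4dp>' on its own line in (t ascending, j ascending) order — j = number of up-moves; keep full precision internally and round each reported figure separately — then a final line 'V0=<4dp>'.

Risk-neutral probability p* = (R−d)/(u−d) = (1.08−0.64)/(1.35−0.64) = 0.6197.
Terminal payoffs: V(1,0)=28.0400, V(1,1)=0.0000
  t=0,j=0: stock 153.0000 → up 206.5500 (V=0.0000), down 97.9200 (V=28.0400). Price 9.8732; hedge Δ=-0.2581, bond B=49.3662.
Each (Δ,B) replicates both successor values, so the strategy is self-financing and V0 is arbitrage-free.

(0,0): Delta=-0.2581 Bond=49.3662
V0=9.8732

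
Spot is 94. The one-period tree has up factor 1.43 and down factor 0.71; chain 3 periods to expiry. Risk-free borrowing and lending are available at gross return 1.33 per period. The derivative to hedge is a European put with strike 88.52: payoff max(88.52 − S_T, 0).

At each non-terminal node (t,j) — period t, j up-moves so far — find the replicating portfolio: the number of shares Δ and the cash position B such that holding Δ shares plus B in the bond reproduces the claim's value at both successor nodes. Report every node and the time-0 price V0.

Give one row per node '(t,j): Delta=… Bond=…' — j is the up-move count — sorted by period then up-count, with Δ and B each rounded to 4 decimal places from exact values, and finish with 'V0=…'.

(0,0): Delta=-0.0470 Bond=4.9177
(1,0): Delta=-0.3538 Bond=27.0211
(1,1): Delta=-0.0224 Bond=3.2372
(2,0): Delta=-1.0000 Bond=66.5564
(2,1): Delta=-0.3021 Bond=30.9996
(2,2): Delta=0.0000 Bond=0.0000
V0=0.5022

Under the risk-neutral measure, an up-move has probability p* = (R−d)/(u−d) = 0.8611 and values discount at R = 1.33.
Terminal payoffs: V(3,0)=54.8764, V(3,1)=20.7589, V(3,2)=0.0000, V(3,3)=0.0000
(2,0): S=47.3854. Δ = (V_up−V_dn)/(S_up−S_dn) = (20.7589−54.8764)/(67.7611−33.6436) = -1.0000. V = [p*·20.7589 + (1−p*)·54.8764]/1.33 = 19.1710. B = V − Δ·S = 66.5564.
(2,1): S=95.4382. Δ = (V_up−V_dn)/(S_up−S_dn) = (0.0000−20.7589)/(136.4766−67.7611) = -0.3021. V = [p*·0.0000 + (1−p*)·20.7589]/1.33 = 2.1678. B = V − Δ·S = 30.9996.
(2,2): S=192.2206. Δ = (V_up−V_dn)/(S_up−S_dn) = (0.0000−0.0000)/(274.8755−136.4766) = 0.0000. V = [p*·0.0000 + (1−p*)·0.0000]/1.33 = 0.0000. B = V − Δ·S = 0.0000.
(1,0): S=66.7400. Δ = (V_up−V_dn)/(S_up−S_dn) = (2.1678−19.1710)/(95.4382−47.3854) = -0.3538. V = [p*·2.1678 + (1−p*)·19.1710]/1.33 = 3.4055. B = V − Δ·S = 27.0211.
(1,1): S=134.4200. Δ = (V_up−V_dn)/(S_up−S_dn) = (0.0000−2.1678)/(192.2206−95.4382) = -0.0224. V = [p*·0.0000 + (1−p*)·2.1678]/1.33 = 0.2264. B = V − Δ·S = 3.2372.
(0,0): S=94.0000. Δ = (V_up−V_dn)/(S_up−S_dn) = (0.2264−3.4055)/(134.4200−66.7400) = -0.0470. V = [p*·0.2264 + (1−p*)·3.4055]/1.33 = 0.5022. B = V − Δ·S = 4.9177.
Each (Δ,B) replicates both successor values, so the strategy is self-financing and V0 is arbitrage-free.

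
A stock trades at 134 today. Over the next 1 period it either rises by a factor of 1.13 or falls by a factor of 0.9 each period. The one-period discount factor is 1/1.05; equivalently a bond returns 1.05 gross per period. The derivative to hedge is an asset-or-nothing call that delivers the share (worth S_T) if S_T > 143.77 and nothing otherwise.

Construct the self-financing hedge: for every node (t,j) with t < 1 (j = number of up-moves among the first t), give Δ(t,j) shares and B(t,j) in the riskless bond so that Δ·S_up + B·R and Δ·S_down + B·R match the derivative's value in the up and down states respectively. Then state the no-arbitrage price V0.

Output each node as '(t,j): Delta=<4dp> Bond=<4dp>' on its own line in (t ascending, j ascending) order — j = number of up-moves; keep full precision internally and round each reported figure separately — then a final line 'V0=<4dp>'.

No-arbitrage ⇒ martingale measure with p* = (R−d)/(u−d) = 0.6522.
Terminal payoffs: V(1,0)=0.0000, V(1,1)=151.4200
  t=0,j=0: stock 134.0000 → up 151.4200 (V=151.4200), down 120.6000 (V=0.0000). Price 94.0497; hedge Δ=4.9130, bond B=-564.2981.
Self-financing check: at every node Δ·S+B equals the discounted successor values.

(0,0): Delta=4.9130 Bond=-564.2981
V0=94.0497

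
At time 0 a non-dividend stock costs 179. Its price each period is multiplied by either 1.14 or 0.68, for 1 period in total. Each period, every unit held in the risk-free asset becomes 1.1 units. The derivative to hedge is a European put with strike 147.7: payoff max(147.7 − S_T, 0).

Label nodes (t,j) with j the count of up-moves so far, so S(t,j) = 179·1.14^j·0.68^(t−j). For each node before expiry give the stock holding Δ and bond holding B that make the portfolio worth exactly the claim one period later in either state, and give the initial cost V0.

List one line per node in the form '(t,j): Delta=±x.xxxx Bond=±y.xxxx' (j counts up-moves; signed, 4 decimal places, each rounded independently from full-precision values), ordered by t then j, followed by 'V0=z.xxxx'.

Risk-neutral probability p* = (R−d)/(u−d) = (1.1−0.68)/(1.14−0.68) = 0.9130.
At expiry t=1: V(1,0)=25.9800, V(1,1)=0.0000
(0,0): S=179.0000. Δ = (V_up−V_dn)/(S_up−S_dn) = (0.0000−25.9800)/(204.0600−121.7200) = -0.3155. V = [p*·0.0000 + (1−p*)·25.9800]/1.1 = 2.0538. B = V − Δ·S = 58.5320.
Root portfolio cost Δ·179+B reproduces V0=2.0538.

(0,0): Delta=-0.3155 Bond=58.5320
V0=2.0538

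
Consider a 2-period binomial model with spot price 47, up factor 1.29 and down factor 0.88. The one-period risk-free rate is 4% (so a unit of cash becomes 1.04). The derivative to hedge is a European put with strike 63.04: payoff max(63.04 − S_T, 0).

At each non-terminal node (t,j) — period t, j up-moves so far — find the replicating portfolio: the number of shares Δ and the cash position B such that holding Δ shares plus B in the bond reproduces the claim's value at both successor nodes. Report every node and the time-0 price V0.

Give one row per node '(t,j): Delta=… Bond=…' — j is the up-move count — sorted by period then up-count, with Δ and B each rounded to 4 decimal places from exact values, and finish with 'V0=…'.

The replicating-portfolio and risk-neutral prices coincide; use p* = (1.04−0.88)/(1.29−0.88) = 0.3902 for the latter.
Terminal values V(2,·): V(2,0)=26.6432, V(2,1)=9.6856, V(2,2)=0.0000
  t=1,j=0: stock 41.3600 → up 53.3544 (V=9.6856), down 36.3968 (V=26.6432). Price 19.2554; hedge Δ=-1.0000, bond B=60.6154.
  t=1,j=1: stock 60.6300 → up 78.2127 (V=0.0000), down 53.3544 (V=9.6856). Price 5.6787; hedge Δ=-0.3896, bond B=29.3021.
  t=0,j=0: stock 47.0000 → up 60.6300 (V=5.6787), down 41.3600 (V=19.2554). Price 13.4204; hedge Δ=-0.7046, bond B=46.5342.
The time-0 hedge costs 13.4204, which is the no-arbitrage price.

(0,0): Delta=-0.7046 Bond=46.5342
(1,0): Delta=-1.0000 Bond=60.6154
(1,1): Delta=-0.3896 Bond=29.3021
V0=13.4204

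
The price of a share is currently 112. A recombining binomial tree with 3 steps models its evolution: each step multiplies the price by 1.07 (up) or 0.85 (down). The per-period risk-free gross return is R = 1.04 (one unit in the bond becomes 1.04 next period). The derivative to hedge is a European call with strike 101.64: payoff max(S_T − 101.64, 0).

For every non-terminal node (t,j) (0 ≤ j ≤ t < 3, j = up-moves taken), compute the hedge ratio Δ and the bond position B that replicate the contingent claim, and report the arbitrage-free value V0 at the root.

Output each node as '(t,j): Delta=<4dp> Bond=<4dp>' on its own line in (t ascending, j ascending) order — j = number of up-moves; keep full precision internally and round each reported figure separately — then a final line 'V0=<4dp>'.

The replicating-portfolio and risk-neutral prices coincide; use p* = (1.04−0.85)/(1.07−0.85) = 0.8636 for the latter.
At expiry t=3: V(3,0)=0.0000, V(3,1)=0.0000, V(3,2)=7.3545, V(3,3)=35.5648
Node (2,0) S=80.9200: V=(p*·0.0000+(1−p*)·0.0000)/1.04=0.0000; Δ=(0.0000−0.0000)/(86.5844−68.7820)=0.0000; B=V−Δ·S=0.0000
Node (2,1) S=101.8640: V=(p*·7.3545+(1−p*)·0.0000)/1.04=6.1073; Δ=(7.3545−0.0000)/(108.9945−86.5844)=0.3282; B=V−Δ·S=-27.3222
Node (2,2) S=128.2288: V=(p*·35.5648+(1−p*)·7.3545)/1.04=30.4980; Δ=(35.5648−7.3545)/(137.2048−108.9945)=1.0000; B=V−Δ·S=-97.7308
Node (1,0) S=95.2000: V=(p*·6.1073+(1−p*)·0.0000)/1.04=5.0716; Δ=(6.1073−0.0000)/(101.8640−80.9200)=0.2916; B=V−Δ·S=-22.6888
Node (1,1) S=119.8400: V=(p*·30.4980+(1−p*)·6.1073)/1.04=26.1269; Δ=(30.4980−6.1073)/(128.2288−101.8640)=0.9251; B=V−Δ·S=-84.7400
Node (0,0) S=112.0000: V=(p*·26.1269+(1−p*)·5.0716)/1.04=22.3613; Δ=(26.1269−5.0716)/(119.8400−95.2000)=0.8545; B=V−Δ·S=-73.3447
Each (Δ,B) replicates both successor values, so the strategy is self-financing and V0 is arbitrage-free.

(0,0): Delta=0.8545 Bond=-73.3447
(1,0): Delta=0.2916 Bond=-22.6888
(1,1): Delta=0.9251 Bond=-84.7400
(2,0): Delta=0.0000 Bond=0.0000
(2,1): Delta=0.3282 Bond=-27.3222
(2,2): Delta=1.0000 Bond=-97.7308
V0=22.3613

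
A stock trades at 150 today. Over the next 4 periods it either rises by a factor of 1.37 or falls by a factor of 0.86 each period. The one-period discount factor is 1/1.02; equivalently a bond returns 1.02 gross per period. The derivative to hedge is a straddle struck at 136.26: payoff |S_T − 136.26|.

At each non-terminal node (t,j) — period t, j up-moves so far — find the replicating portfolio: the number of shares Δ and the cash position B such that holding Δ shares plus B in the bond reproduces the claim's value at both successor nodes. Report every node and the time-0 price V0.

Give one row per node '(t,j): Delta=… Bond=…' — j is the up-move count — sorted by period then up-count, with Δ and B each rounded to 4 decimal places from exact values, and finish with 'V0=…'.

The replicating-portfolio and risk-neutral prices coincide; use p* = (1.02−0.86)/(1.37−0.86) = 0.3137 for the latter.
Terminal values V(4,·): V(4,0)=54.2088, V(4,1)=5.5505, V(4,2)=71.9633, V(4,3)=195.4445, V(4,4)=392.1530
  t=3,j=0: stock 95.4084 → up 130.7095 (V=5.5505), down 82.0512 (V=54.2088). Price 38.1798; hedge Δ=-1.0000, bond B=133.5882.
  t=3,j=1: stock 151.9878 → up 208.2233 (V=71.9633), down 130.7095 (V=5.5505). Price 25.8685; hedge Δ=0.8568, bond B=-104.3527.
  t=3,j=2: stock 242.1201 → up 331.7045 (V=195.4445), down 208.2233 (V=71.9633). Price 108.5319; hedge Δ=1.0000, bond B=-133.5882.
  t=3,j=3: stock 385.7030 → up 528.4130 (V=392.1530), down 331.7045 (V=195.4445). Price 252.1147; hedge Δ=1.0000, bond B=-133.5882.
  t=2,j=0: stock 110.9400 → up 151.9878 (V=25.8685), down 95.4084 (V=38.1798). Price 33.6446; hedge Δ=-0.2176, bond B=57.7844.
  t=2,j=1: stock 176.7300 → up 242.1201 (V=108.5319), down 151.9878 (V=25.8685). Price 50.7864; hedge Δ=0.9171, bond B=-111.2986.
  t=2,j=2: stock 281.5350 → up 385.7030 (V=252.1147), down 242.1201 (V=108.5319). Price 150.5661; hedge Δ=1.0000, bond B=-130.9689.
  t=1,j=0: stock 129.0000 → up 176.7300 (V=50.7864), down 110.9400 (V=33.6446). Price 38.2572; hedge Δ=0.2606, bond B=4.6458.
  t=1,j=1: stock 205.5000 → up 281.5350 (V=150.5661), down 176.7300 (V=50.7864). Price 80.4802; hedge Δ=0.9521, bond B=-115.1664.
  t=0,j=0: stock 150.0000 → up 205.5000 (V=80.4802), down 129.0000 (V=38.2572). Price 50.4938; hedge Δ=0.5519, bond B=-32.2964.
Self-financing check: at every node Δ·S+B equals the discounted successor values.

(0,0): Delta=0.5519 Bond=-32.2964
(1,0): Delta=0.2606 Bond=4.6458
(1,1): Delta=0.9521 Bond=-115.1664
(2,0): Delta=-0.2176 Bond=57.7844
(2,1): Delta=0.9171 Bond=-111.2986
(2,2): Delta=1.0000 Bond=-130.9689
(3,0): Delta=-1.0000 Bond=133.5882
(3,1): Delta=0.8568 Bond=-104.3527
(3,2): Delta=1.0000 Bond=-133.5882
(3,3): Delta=1.0000 Bond=-133.5882
V0=50.4938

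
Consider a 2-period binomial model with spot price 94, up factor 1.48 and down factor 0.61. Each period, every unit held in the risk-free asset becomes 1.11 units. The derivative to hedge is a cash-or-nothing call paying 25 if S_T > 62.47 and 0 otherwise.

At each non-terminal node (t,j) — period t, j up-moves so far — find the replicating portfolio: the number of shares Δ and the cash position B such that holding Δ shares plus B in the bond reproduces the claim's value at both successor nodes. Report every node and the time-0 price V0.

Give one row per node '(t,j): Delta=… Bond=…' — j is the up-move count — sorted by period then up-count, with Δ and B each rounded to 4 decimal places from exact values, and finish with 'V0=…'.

(0,0): Delta=0.1171 Bond=5.6108
(1,0): Delta=0.5011 Bond=-15.7917
(1,1): Delta=0.0000 Bond=22.5225
V0=16.6206

Risk-neutral probability p* = (R−d)/(u−d) = (1.11−0.61)/(1.48−0.61) = 0.5747.
Payoff layer (t=2): V(2,0)=0.0000, V(2,1)=25.0000, V(2,2)=25.0000
  t=1,j=0: stock 57.3400 → up 84.8632 (V=25.0000), down 34.9774 (V=0.0000). Price 12.9440; hedge Δ=0.5011, bond B=-15.7917.
  t=1,j=1: stock 139.1200 → up 205.8976 (V=25.0000), down 84.8632 (V=25.0000). Price 22.5225; hedge Δ=0.0000, bond B=22.5225.
  t=0,j=0: stock 94.0000 → up 139.1200 (V=22.5225), down 57.3400 (V=12.9440). Price 16.6206; hedge Δ=0.1171, bond B=5.6108.
Self-financing check: at every node Δ·S+B equals the discounted successor values.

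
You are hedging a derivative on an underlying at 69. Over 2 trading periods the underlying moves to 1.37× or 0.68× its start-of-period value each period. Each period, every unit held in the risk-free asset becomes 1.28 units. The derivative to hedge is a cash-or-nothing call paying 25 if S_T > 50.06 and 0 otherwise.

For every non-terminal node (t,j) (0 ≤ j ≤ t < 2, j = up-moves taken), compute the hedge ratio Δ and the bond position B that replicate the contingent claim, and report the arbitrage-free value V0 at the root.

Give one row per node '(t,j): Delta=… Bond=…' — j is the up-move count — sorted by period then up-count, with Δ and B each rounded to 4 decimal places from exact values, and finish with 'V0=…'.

The replicating-portfolio and risk-neutral prices coincide; use p* = (1.28−0.68)/(1.37−0.68) = 0.8696 for the latter.
Payoff layer (t=2): V(2,0)=0.0000, V(2,1)=25.0000, V(2,2)=25.0000
  t=1,j=0: stock 46.9200 → up 64.2804 (V=25.0000), down 31.9056 (V=0.0000). Price 16.9837; hedge Δ=0.7722, bond B=-19.2482.
  t=1,j=1: stock 94.5300 → up 129.5061 (V=25.0000), down 64.2804 (V=25.0000). Price 19.5312; hedge Δ=0.0000, bond B=19.5312.
  t=0,j=0: stock 69.0000 → up 94.5300 (V=19.5312), down 46.9200 (V=16.9837). Price 14.9992; hedge Δ=0.0535, bond B=11.3071.
Self-financing check: at every node Δ·S+B equals the discounted successor values.

(0,0): Delta=0.0535 Bond=11.3071
(1,0): Delta=0.7722 Bond=-19.2482
(1,1): Delta=0.0000 Bond=19.5312
V0=14.9992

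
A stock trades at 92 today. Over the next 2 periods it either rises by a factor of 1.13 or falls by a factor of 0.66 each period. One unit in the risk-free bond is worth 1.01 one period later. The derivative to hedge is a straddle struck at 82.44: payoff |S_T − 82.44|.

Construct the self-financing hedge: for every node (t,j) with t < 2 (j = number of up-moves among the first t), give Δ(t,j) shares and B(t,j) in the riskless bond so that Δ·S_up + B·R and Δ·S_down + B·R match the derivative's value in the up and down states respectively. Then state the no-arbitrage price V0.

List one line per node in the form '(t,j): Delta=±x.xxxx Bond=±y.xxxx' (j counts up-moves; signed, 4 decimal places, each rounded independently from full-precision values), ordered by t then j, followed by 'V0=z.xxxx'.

(0,0): Delta=0.1948 Bond=8.9861
(1,0): Delta=-1.0000 Bond=81.6238
(1,1): Delta=0.4341 Bond=-15.7976
V0=26.9070

The replicating-portfolio and risk-neutral prices coincide; use p* = (1.01−0.66)/(1.13−0.66) = 0.7447 for the latter.
Terminal payoffs: V(2,0)=42.3648, V(2,1)=13.8264, V(2,2)=35.0348
  t=1,j=0: stock 60.7200 → up 68.6136 (V=13.8264), down 40.0752 (V=42.3648). Price 20.9038; hedge Δ=-1.0000, bond B=81.6238.
  t=1,j=1: stock 103.9600 → up 117.4748 (V=35.0348), down 68.6136 (V=13.8264). Price 29.3266; hedge Δ=0.4341, bond B=-15.7976.
  t=0,j=0: stock 92.0000 → up 103.9600 (V=29.3266), down 60.7200 (V=20.9038). Price 26.9070; hedge Δ=0.1948, bond B=8.9861.
Check: Δ(0,0)·S0 + B(0,0) = 26.9070 = V0.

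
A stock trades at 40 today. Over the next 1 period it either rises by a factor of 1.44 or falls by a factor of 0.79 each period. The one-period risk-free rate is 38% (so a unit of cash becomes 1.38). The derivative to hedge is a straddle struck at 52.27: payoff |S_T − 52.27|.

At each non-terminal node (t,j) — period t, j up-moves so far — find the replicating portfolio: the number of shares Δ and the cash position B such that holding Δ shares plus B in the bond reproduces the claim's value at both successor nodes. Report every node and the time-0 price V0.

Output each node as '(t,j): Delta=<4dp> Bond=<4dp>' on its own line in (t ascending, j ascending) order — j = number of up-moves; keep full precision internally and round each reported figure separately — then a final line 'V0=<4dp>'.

Risk-neutral probability p* = (R−d)/(u−d) = (1.38−0.79)/(1.44−0.79) = 0.9077.
Payoff layer (t=1): V(1,0)=20.6700, V(1,1)=5.3300
  t=0,j=0: stock 40.0000 → up 57.6000 (V=5.3300), down 31.6000 (V=20.6700). Price 4.8884; hedge Δ=-0.5900, bond B=28.4884.
The time-0 hedge costs 4.8884, which is the no-arbitrage price.

(0,0): Delta=-0.5900 Bond=28.4884
V0=4.8884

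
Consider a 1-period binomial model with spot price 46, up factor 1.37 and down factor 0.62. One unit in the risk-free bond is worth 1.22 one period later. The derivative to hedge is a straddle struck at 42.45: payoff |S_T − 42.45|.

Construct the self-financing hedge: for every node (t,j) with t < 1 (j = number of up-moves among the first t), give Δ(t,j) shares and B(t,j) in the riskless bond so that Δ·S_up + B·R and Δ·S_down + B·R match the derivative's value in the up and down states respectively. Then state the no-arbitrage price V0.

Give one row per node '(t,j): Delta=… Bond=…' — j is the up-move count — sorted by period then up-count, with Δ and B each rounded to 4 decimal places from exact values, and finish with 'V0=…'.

No-arbitrage ⇒ martingale measure with p* = (R−d)/(u−d) = 0.8000.
Terminal payoffs: V(1,0)=13.9300, V(1,1)=20.5700
(0,0): S=46.0000. Δ = (V_up−V_dn)/(S_up−S_dn) = (20.5700−13.9300)/(63.0200−28.5200) = 0.1925. V = [p*·20.5700 + (1−p*)·13.9300]/1.22 = 15.7721. B = V − Δ·S = 6.9188.
Check: Δ(0,0)·S0 + B(0,0) = 15.7721 = V0.

(0,0): Delta=0.1925 Bond=6.9188
V0=15.7721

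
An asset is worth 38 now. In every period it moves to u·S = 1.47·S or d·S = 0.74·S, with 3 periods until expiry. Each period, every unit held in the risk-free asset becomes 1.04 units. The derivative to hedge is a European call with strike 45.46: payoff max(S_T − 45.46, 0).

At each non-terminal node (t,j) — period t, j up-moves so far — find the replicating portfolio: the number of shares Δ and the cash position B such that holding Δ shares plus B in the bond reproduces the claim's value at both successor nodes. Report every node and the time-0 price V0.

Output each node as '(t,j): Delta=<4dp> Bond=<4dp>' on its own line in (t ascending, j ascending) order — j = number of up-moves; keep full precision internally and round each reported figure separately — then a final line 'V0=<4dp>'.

(0,0): Delta=0.5844 Bond=-13.5027
(1,0): Delta=0.2946 Bond=-5.8947
(1,1): Delta=0.7934 Bond=-25.7218
(2,0): Delta=0.0000 Bond=0.0000
(2,1): Delta=0.5072 Bond=-14.9175
(2,2): Delta=1.0000 Bond=-43.7115
V0=8.7034

The replicating-portfolio and risk-neutral prices coincide; use p* = (1.04−0.74)/(1.47−0.74) = 0.4110 for the latter.
Terminal values V(3,·): V(3,0)=0.0000, V(3,1)=0.0000, V(3,2)=15.3045, V(3,3)=75.2479
(2,0): S=20.8088. Δ = (V_up−V_dn)/(S_up−S_dn) = (0.0000−0.0000)/(30.5889−15.3985) = 0.0000. V = [p*·0.0000 + (1−p*)·0.0000]/1.04 = 0.0000. B = V − Δ·S = 0.0000.
(2,1): S=41.3364. Δ = (V_up−V_dn)/(S_up−S_dn) = (15.3045−0.0000)/(60.7645−30.5889) = 0.5072. V = [p*·15.3045 + (1−p*)·0.0000]/1.04 = 6.0476. B = V − Δ·S = -14.9175.
(2,2): S=82.1142. Δ = (V_up−V_dn)/(S_up−S_dn) = (75.2479−15.3045)/(120.7079−60.7645) = 1.0000. V = [p*·75.2479 + (1−p*)·15.3045]/1.04 = 38.4027. B = V − Δ·S = -43.7115.
(1,0): S=28.1200. Δ = (V_up−V_dn)/(S_up−S_dn) = (6.0476−0.0000)/(41.3364−20.8088) = 0.2946. V = [p*·6.0476 + (1−p*)·0.0000]/1.04 = 2.3897. B = V − Δ·S = -5.8947.
(1,1): S=55.8600. Δ = (V_up−V_dn)/(S_up−S_dn) = (38.4027−6.0476)/(82.1142−41.3364) = 0.7934. V = [p*·38.4027 + (1−p*)·6.0476]/1.04 = 18.6002. B = V − Δ·S = -25.7218.
(0,0): S=38.0000. Δ = (V_up−V_dn)/(S_up−S_dn) = (18.6002−2.3897)/(55.8600−28.1200) = 0.5844. V = [p*·18.6002 + (1−p*)·2.3897]/1.04 = 8.7034. B = V − Δ·S = -13.5027.
Check: Δ(0,0)·S0 + B(0,0) = 8.7034 = V0.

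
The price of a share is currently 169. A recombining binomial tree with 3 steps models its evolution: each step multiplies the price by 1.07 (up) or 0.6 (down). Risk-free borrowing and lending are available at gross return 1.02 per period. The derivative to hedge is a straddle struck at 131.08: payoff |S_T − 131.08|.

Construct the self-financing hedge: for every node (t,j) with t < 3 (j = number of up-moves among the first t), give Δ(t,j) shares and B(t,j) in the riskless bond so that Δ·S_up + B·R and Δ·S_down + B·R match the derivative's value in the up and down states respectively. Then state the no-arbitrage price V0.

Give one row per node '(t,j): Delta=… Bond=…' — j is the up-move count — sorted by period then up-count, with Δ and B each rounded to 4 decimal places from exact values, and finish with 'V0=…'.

(0,0): Delta=0.4679 Bond=-22.4043
(1,0): Delta=-1.0000 Bond=125.9900
(1,1): Delta=0.5659 Bond=-40.5717
(2,0): Delta=-1.0000 Bond=128.5098
(2,1): Delta=-1.0000 Bond=128.5098
(2,2): Delta=0.6704 Bond=-61.6085
V0=56.6664

No-arbitrage ⇒ martingale measure with p* = (R−d)/(u−d) = 0.8936.
Terminal payoffs: V(3,0)=94.5760, V(3,1)=65.9812, V(3,2)=14.9871, V(3,3)=75.9523
  t=2,j=0: stock 60.8400 → up 65.0988 (V=65.9812), down 36.5040 (V=94.5760). Price 67.6698; hedge Δ=-1.0000, bond B=128.5098.
  t=2,j=1: stock 108.4980 → up 116.0929 (V=14.9871), down 65.0988 (V=65.9812). Price 20.0118; hedge Δ=-1.0000, bond B=128.5098.
  t=2,j=2: stock 193.4881 → up 207.0323 (V=75.9523), down 116.0929 (V=14.9871). Price 68.1045; hedge Δ=0.6704, bond B=-61.6085.
  t=1,j=0: stock 101.4000 → up 108.4980 (V=20.0118), down 60.8400 (V=67.6698). Price 24.5900; hedge Δ=-1.0000, bond B=125.9900.
  t=1,j=1: stock 180.8300 → up 193.4881 (V=68.1045), down 108.4980 (V=20.0118). Price 61.7532; hedge Δ=0.5659, bond B=-40.5717.
  t=0,j=0: stock 169.0000 → up 180.8300 (V=61.7532), down 101.4000 (V=24.5900). Price 56.6664; hedge Δ=0.4679, bond B=-22.4043.
The time-0 hedge costs 56.6664, which is the no-arbitrage price.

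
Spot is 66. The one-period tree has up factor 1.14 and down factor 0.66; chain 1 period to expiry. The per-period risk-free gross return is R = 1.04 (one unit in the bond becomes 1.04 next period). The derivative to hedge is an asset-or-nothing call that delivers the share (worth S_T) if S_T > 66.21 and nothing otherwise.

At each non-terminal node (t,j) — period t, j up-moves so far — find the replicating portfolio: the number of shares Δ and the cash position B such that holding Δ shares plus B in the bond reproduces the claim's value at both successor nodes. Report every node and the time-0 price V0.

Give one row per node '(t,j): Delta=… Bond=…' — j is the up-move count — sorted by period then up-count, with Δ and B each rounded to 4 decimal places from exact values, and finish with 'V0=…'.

No-arbitrage ⇒ martingale measure with p* = (R−d)/(u−d) = 0.7917.
Terminal values V(1,·): V(1,0)=0.0000, V(1,1)=75.2400
Node (0,0) S=66.0000: V=(p*·75.2400+(1−p*)·0.0000)/1.04=57.2740; Δ=(75.2400−0.0000)/(75.2400−43.5600)=2.3750; B=V−Δ·S=-99.4760
Root portfolio cost Δ·66+B reproduces V0=57.2740.

(0,0): Delta=2.3750 Bond=-99.4760
V0=57.2740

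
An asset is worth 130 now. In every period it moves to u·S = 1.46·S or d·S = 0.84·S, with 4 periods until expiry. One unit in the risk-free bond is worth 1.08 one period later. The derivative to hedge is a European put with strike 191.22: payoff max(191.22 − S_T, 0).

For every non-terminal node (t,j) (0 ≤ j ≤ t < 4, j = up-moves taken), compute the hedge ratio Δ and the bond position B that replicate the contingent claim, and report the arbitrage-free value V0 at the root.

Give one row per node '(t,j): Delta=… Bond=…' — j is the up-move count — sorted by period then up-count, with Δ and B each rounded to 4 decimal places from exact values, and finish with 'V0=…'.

(0,0): Delta=-0.4466 Bond=91.8036
(1,0): Delta=-0.7003 Bond=126.8526
(1,1): Delta=-0.2155 Bond=55.2822
(2,0): Delta=-0.9729 Bond=162.0036
(2,1): Delta=-0.4520 Bond=97.4130
(2,2): Delta=0.0000 Bond=0.0000
(3,0): Delta=-1.0000 Bond=177.0556
(3,1): Delta=-0.9481 Bond=171.6520
(3,2): Delta=0.0000 Bond=0.0000
(3,3): Delta=0.0000 Bond=0.0000
V0=33.7492

No-arbitrage ⇒ martingale measure with p* = (R−d)/(u−d) = 0.3871.
At expiry t=4: V(4,0)=126.4967, V(4,1)=78.7248, V(4,2)=0.0000, V(4,3)=0.0000, V(4,4)=0.0000
Node (3,0) S=77.0515: V=(p*·78.7248+(1−p*)·126.4967)/1.08=100.0040; Δ=(78.7248−126.4967)/(112.4952−64.7233)=-1.0000; B=V−Δ·S=177.0556
Node (3,1) S=133.9229: V=(p*·0.0000+(1−p*)·78.7248)/1.08=44.6765; Δ=(0.0000−78.7248)/(195.5274−112.4952)=-0.9481; B=V−Δ·S=171.6520
Node (3,2) S=232.7707: V=(p*·0.0000+(1−p*)·0.0000)/1.08=0.0000; Δ=(0.0000−0.0000)/(339.8453−195.5274)=0.0000; B=V−Δ·S=0.0000
Node (3,3) S=404.5777: V=(p*·0.0000+(1−p*)·0.0000)/1.08=0.0000; Δ=(0.0000−0.0000)/(590.6834−339.8453)=0.0000; B=V−Δ·S=0.0000
Node (2,0) S=91.7280: V=(p*·44.6765+(1−p*)·100.0040)/1.08=72.7657; Δ=(44.6765−100.0040)/(133.9229−77.0515)=-0.9729; B=V−Δ·S=162.0036
Node (2,1) S=159.4320: V=(p*·0.0000+(1−p*)·44.6765)/1.08=25.3541; Δ=(0.0000−44.6765)/(232.7707−133.9229)=-0.4520; B=V−Δ·S=97.4130
Node (2,2) S=277.1080: V=(p*·0.0000+(1−p*)·0.0000)/1.08=0.0000; Δ=(0.0000−0.0000)/(404.5777−232.7707)=0.0000; B=V−Δ·S=0.0000
Node (1,0) S=109.2000: V=(p*·25.3541+(1−p*)·72.7657)/1.08=50.3822; Δ=(25.3541−72.7657)/(159.4320−91.7280)=-0.7003; B=V−Δ·S=126.8526
Node (1,1) S=189.8000: V=(p*·0.0000+(1−p*)·25.3541)/1.08=14.3885; Δ=(0.0000−25.3541)/(277.1080−159.4320)=-0.2155; B=V−Δ·S=55.2822
Node (0,0) S=130.0000: V=(p*·14.3885+(1−p*)·50.3822)/1.08=33.7492; Δ=(14.3885−50.3822)/(189.8000−109.2000)=-0.4466; B=V−Δ·S=91.8036
Each (Δ,B) replicates both successor values, so the strategy is self-financing and V0 is arbitrage-free.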